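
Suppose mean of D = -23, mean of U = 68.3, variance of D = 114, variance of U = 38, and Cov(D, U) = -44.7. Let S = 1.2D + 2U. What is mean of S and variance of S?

mean of S = 109, variance of S = 101.6

mean of S = 1.2·mean of D + 2·mean of U = 1.2·(-23) + 2·68.3 = 109.
variance of S = a²·variance of D + b²·variance of U + 2ab·Cov(D, U) with a = 1.2, b = 2.
= 1.2²·114 + 2²·38 + 2·1.2·2·(-44.7)
= 164.16 + 152 + (-214.56) = 101.6.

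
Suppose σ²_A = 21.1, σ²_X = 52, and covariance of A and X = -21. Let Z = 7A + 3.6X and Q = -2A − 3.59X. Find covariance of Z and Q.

covariance of Z and Q = -288.518

By bilinearity, covariance of Z and Q = ac·σ²_A + bd·σ²_X + (ad+bc)·covariance of A and X, with a=7, b=3.6, c=-2, d=-3.59.
ac·σ²_A = 7·(-2)·21.1 = -295.4
bd·σ²_X = 3.6·(-3.59)·52 = -672.048
(ad+bc)·covariance of A and X = (-32.33)·(-21) = 678.93
covariance of Z and Q = -295.4 + (-672.048) + 678.93 = -288.518.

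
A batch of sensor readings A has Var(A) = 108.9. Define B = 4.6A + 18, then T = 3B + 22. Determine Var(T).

Var(T) = 20738.916

Var(B) = 4.6²·108.9 = 2304.324.
Var(T) = 3²·2304.324 = 20738.916.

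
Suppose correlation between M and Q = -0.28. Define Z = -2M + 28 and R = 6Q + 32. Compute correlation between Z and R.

correlation between Z and R = 0.28

Linear rescalings preserve |correlation|; the slopes -2 and 6 have opposite signs, so the correlation flips sign: correlation between Z and R = −correlation between M and Q = 0.28.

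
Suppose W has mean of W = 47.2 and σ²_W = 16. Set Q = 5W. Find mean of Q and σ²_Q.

Q = 5W is linear with a = 5, b = 0.
mean of Q = a·mean of W + b = 5·47.2 = 236.
σ²_Q = a²·σ²_W = 5²·16 = 400.

mean of Q = 236, σ²_Q = 400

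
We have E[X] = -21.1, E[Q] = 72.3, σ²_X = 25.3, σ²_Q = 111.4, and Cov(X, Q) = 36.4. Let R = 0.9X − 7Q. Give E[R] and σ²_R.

E[R] = 0.9·E[X] + (-7)·E[Q] = 0.9·(-21.1) + (-7)·72.3 = -525.09.
σ²_R = a²·σ²_X + b²·σ²_Q + 2ab·Cov(X, Q) with a = 0.9, b = -7.
= 0.9²·25.3 + (-7)²·111.4 + 2·0.9·(-7)·36.4
= 20.493 + 5458.6 + (-458.64) = 5020.453.

E[R] = -525.09, σ²_R = 5020.453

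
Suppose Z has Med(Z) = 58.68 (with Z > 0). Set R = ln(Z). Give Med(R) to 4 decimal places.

Med(R) = 4.0721

ln(Z) is monotone on this domain, so Med(R) = ln(58.68) ≈ 4.0721.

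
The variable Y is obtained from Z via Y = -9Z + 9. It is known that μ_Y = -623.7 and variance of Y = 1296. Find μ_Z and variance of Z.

μ_Z = 70.3, variance of Z = 16

From Y = -9Z + 9: μ_Y = a·μ_Z + b, so μ_Z = (μ_Y − b)/a = (-623.7 − 9)/(-9) = 70.3.
variance of Y = a²·variance of Z, so variance of Z = 1296/(-9)² = 16.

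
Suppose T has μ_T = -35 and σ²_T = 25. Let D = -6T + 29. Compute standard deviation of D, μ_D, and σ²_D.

D = -6T + 29 is linear with a = -6, b = 29.
standard deviation of T = √25 = 5.
standard deviation of D = |a|·standard deviation of T = |-6|·5 = 30.
μ_D = a·μ_T + b = (-6)·(-35) + 29 = 239.
σ²_D = a²·σ²_T = (-6)²·25 = 900 (the additive constant 29 does not affect variance).

standard deviation of D = 30, μ_D = 239, σ²_D = 900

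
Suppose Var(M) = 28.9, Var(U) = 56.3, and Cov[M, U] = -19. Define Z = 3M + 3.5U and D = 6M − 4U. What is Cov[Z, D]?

By bilinearity, Cov[Z, D] = ac·Var(M) + bd·Var(U) + (ad+bc)·Cov[M, U], with a=3, b=3.5, c=6, d=-4.
ac·Var(M) = 3·6·28.9 = 520.2
bd·Var(U) = 3.5·(-4)·56.3 = -788.2
(ad+bc)·Cov[M, U] = (9)·(-19) = -171
Cov[Z, D] = 520.2 + (-788.2) + (-171) = -439.

Cov[Z, D] = -439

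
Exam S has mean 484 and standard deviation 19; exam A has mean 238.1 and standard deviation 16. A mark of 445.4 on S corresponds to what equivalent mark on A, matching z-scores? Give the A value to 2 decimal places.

z = (445.4 − 484)/19 ≈ -2.0316.
A = 238.1 + z·16 = 238.1 + (445.4 − 484)·16/19 ≈ 205.59.

A = 205.59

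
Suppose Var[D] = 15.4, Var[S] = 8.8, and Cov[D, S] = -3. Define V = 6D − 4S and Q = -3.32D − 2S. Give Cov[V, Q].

Cov[V, Q] = -240.208

By bilinearity, Cov[V, Q] = ac·Var[D] + bd·Var[S] + (ad+bc)·Cov[D, S], with a=6, b=-4, c=-3.32, d=-2.
ac·Var[D] = 6·(-3.32)·15.4 = -306.768
bd·Var[S] = (-4)·(-2)·8.8 = 70.4
(ad+bc)·Cov[D, S] = (1.28)·(-3) = -3.84
Cov[V, Q] = -306.768 + 70.4 + (-3.84) = -240.208.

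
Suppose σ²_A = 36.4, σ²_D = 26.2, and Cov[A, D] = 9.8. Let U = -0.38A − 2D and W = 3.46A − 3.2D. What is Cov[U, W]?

Cov[U, W] = 63.92208

By bilinearity, Cov[U, W] = ac·σ²_A + bd·σ²_D + (ad+bc)·Cov[A, D], with a=-0.38, b=-2, c=3.46, d=-3.2.
ac·σ²_A = (-0.38)·3.46·36.4 = -47.85872
bd·σ²_D = (-2)·(-3.2)·26.2 = 167.68
(ad+bc)·Cov[A, D] = (-5.704)·9.8 = -55.8992
Cov[U, W] = -47.85872 + 167.68 + (-55.8992) = 63.92208.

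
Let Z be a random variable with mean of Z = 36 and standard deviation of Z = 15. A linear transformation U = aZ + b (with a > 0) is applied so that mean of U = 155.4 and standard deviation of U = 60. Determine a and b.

a = 4, b = 11.4

standard deviation of U = a·standard deviation of Z (a > 0), so a = 60/15 = 4.
mean of U = a·mean of Z + b, so b = 155.4 − 4·36 = 11.4.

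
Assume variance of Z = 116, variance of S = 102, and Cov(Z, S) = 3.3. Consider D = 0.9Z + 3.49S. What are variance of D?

variance of D = 1357.0608

variance of D = a²·variance of Z + b²·variance of S + 2ab·Cov(Z, S) with a = 0.9, b = 3.49.
= 0.9²·116 + 3.49²·102 + 2·0.9·3.49·3.3
= 93.96 + 1242.3702 + 20.7306 = 1357.0608.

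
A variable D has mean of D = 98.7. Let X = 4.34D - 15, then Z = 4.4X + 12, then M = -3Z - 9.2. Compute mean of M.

mean of X = 4.34·98.7 + (-15) = 413.358.
mean of Z = 4.4·413.358 + 12 = 1830.7752.
mean of M = (-3)·1830.7752 + (-9.2) = -5501.5256.

mean of M = -5501.5256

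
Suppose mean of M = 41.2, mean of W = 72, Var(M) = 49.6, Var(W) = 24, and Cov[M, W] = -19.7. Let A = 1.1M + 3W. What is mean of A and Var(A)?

mean of A = 261.32, Var(A) = 145.996

mean of A = 1.1·mean of M + 3·mean of W = 1.1·41.2 + 3·72 = 261.32.
Var(A) = a²·Var(M) + b²·Var(W) + 2ab·Cov[M, W] with a = 1.1, b = 3.
= 1.1²·49.6 + 3²·24 + 2·1.1·3·(-19.7)
= 60.016 + 216 + (-130.02) = 145.996.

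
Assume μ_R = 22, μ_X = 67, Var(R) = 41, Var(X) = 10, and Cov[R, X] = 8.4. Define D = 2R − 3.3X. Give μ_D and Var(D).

μ_D = -177.1, Var(D) = 162.02

μ_D = 2·μ_R + (-3.3)·μ_X = 2·22 + (-3.3)·67 = -177.1.
Var(D) = a²·Var(R) + b²·Var(X) + 2ab·Cov[R, X] with a = 2, b = -3.3.
= 2²·41 + (-3.3)²·10 + 2·2·(-3.3)·8.4
= 164 + 108.9 + (-110.88) = 162.02.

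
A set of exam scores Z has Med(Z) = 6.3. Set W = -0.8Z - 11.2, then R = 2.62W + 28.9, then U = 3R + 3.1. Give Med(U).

Med(U) = -37.8464

Med(W) = (-0.8)·6.3 + (-11.2) = -16.24.
Med(R) = 2.62·(-16.24) + 28.9 = -13.6488.
Med(U) = 3·(-13.6488) + 3.1 = -37.8464.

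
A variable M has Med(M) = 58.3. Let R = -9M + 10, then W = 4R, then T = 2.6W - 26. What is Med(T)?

Med(R) = (-9)·58.3 + 10 = -514.7.
Med(W) = 4·(-514.7) = -2058.8.
Med(T) = 2.6·(-2058.8) + (-26) = -5378.88.

Med(T) = -5378.88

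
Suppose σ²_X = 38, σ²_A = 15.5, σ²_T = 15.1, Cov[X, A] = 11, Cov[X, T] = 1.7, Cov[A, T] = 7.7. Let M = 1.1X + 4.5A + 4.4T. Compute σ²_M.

σ²_M = a²·σ²_X + b²·σ²_A + c²·σ²_T + 2ab·Cov[X, A] + 2ac·Cov[X, T] + 2bc·Cov[A, T], with a = 1.1, b = 4.5, c = 4.4.
= 45.98 + 313.875 + 292.336 + 108.9 + 16.456 + 304.92
= 1082.467.

σ²_M = 1082.467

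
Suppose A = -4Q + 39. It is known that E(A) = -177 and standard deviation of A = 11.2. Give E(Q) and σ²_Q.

From A = -4Q + 39: E(A) = a·E(Q) + b, so E(Q) = (E(A) − b)/a = (-177 − 39)/(-4) = 54.
σ²_A = 11.2² = 125.44.
σ²_A = a²·σ²_Q, so σ²_Q = 125.44/(-4)² = 7.84.

E(Q) = 54, σ²_Q = 7.84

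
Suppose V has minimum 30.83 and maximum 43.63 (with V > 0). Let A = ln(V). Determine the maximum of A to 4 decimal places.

ln(V) is increasing on this domain, so max(A) comes from max(V) = 43.63: max(A) = ln(43.63) ≈ 3.7757.

max(A) = 3.7757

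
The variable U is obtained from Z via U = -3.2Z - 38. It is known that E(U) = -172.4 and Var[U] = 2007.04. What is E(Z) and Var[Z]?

From U = -3.2Z - 38: E(U) = a·E(Z) + b, so E(Z) = (E(U) − b)/a = (-172.4 − (-38))/(-3.2) = 42.
Var[U] = a²·Var[Z], so Var[Z] = 2007.04/(-3.2)² = 196.

E(Z) = 42, Var[Z] = 196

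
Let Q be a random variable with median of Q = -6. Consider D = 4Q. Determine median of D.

median of D = -24

A linear map preserves order up to sign, so median of D = a·median of Q + b = 4·(-6) = -24.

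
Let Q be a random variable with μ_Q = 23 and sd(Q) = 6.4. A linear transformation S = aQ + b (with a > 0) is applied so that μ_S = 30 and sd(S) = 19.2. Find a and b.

a = 3, b = -39

sd(S) = a·sd(Q) (a > 0), so a = 19.2/6.4 = 3.
μ_S = a·μ_Q + b, so b = 30 − 3·23 = -39.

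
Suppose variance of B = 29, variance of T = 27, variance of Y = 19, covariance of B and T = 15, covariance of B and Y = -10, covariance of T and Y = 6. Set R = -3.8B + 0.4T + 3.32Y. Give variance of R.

variance of R = a²·variance of B + b²·variance of T + c²·variance of Y + 2ab·covariance of B and T + 2ac·covariance of B and Y + 2bc·covariance of T and Y, with a = -3.8, b = 0.4, c = 3.32.
= 418.76 + 4.32 + 209.4256 + (-45.6) + 252.32 + 15.936
= 855.1616.

variance of R = 855.1616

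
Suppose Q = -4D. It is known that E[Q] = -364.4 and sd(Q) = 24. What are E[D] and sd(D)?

From Q = -4D: E[Q] = a·E[D] + b, so E[D] = (E[Q] − b)/a = (-364.4 − 0)/(-4) = 91.1.
sd(Q) = |a|·sd(D), so sd(D) = 24/|-4| = 6.

E[D] = 91.1, sd(D) = 6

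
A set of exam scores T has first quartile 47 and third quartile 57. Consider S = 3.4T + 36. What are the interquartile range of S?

IQR(S) = 34

IQR of T = Q3 − Q1 = 57 − 47 = 10.
Under S = aT + b, IQR(S) = |a|·IQR(T) = |3.4|·10 = 34 (shifts cancel; spread scales by |a|).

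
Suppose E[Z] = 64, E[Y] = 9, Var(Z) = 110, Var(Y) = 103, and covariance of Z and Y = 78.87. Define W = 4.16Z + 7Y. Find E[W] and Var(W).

E[W] = 4.16·E[Z] + 7·E[Y] = 4.16·64 + 7·9 = 329.24.
Var(W) = a²·Var(Z) + b²·Var(Y) + 2ab·covariance of Z and Y with a = 4.16, b = 7.
= 4.16²·110 + 7²·103 + 2·4.16·7·78.87
= 1903.616 + 5047 + 4593.3888 = 11544.0048.

E[W] = 329.24, Var(W) = 11544.0048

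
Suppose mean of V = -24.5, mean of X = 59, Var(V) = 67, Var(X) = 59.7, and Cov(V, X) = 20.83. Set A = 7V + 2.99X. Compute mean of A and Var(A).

mean of A = 4.91, Var(A) = 4688.66777

mean of A = 7·mean of V + 2.99·mean of X = 7·(-24.5) + 2.99·59 = 4.91.
Var(A) = a²·Var(V) + b²·Var(X) + 2ab·Cov(V, X) with a = 7, b = 2.99.
= 7²·67 + 2.99²·59.7 + 2·7·2.99·20.83
= 3283 + 533.72397 + 871.9438 = 4688.66777.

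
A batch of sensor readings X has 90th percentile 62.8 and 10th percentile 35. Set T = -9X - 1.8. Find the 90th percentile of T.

90th percentile of T = -316.8

Since a = -9 < 0 the transformation is decreasing, reversing order: the 90th percentile of T corresponds to the 10th percentile of X.
So P_{90}(T) = a·P_{10}(X) + b = (-9)·35 + (-1.8) = -316.8.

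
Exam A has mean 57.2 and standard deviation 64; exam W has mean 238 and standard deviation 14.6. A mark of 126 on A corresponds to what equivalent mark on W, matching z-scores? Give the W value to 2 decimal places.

z = (126 − 57.2)/64 = 1.075.
W = 238 + z·14.6 = 238 + (126 − 57.2)·14.6/64 ≈ 253.70.

W = 253.70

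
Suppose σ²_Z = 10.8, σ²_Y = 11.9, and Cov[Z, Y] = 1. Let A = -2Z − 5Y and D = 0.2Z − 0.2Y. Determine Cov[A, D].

By bilinearity, Cov[A, D] = ac·σ²_Z + bd·σ²_Y + (ad+bc)·Cov[Z, Y], with a=-2, b=-5, c=0.2, d=-0.2.
ac·σ²_Z = (-2)·0.2·10.8 = -4.32
bd·σ²_Y = (-5)·(-0.2)·11.9 = 11.9
(ad+bc)·Cov[Z, Y] = (-0.6)·1 = -0.6
Cov[A, D] = -4.32 + 11.9 + (-0.6) = 6.98.

Cov[A, D] = 6.98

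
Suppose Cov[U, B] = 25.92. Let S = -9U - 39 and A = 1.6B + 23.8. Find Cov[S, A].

Cov[S, A] = -373.248

Cov[S, A] = a·c·Cov[U, B] = (-9)·1.6·25.92 = -373.248. Additive constants drop out.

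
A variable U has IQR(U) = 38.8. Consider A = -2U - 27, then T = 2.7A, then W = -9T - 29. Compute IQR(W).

IQR(A) = |-2|·38.8 = 77.6.
IQR(T) = |2.7|·77.6 = 209.52.
IQR(W) = |-9|·209.52 = 1885.68.

IQR(W) = 1885.68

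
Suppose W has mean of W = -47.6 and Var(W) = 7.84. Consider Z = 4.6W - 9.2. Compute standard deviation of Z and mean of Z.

standard deviation of Z = 12.88, mean of Z = -228.16

Z = 4.6W - 9.2 is linear with a = 4.6, b = -9.2.
standard deviation of W = √7.84 = 2.8.
standard deviation of Z = |a|·standard deviation of W = |4.6|·2.8 = 12.88.
mean of Z = a·mean of W + b = 4.6·(-47.6) + (-9.2) = -228.16.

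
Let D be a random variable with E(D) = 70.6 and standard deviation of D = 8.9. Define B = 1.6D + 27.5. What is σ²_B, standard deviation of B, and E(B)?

σ²_B = 202.7776, standard deviation of B = 14.24, E(B) = 140.46

B = 1.6D + 27.5 is linear with a = 1.6, b = 27.5.
σ²_D = 8.9² = 79.21.
σ²_B = a²·σ²_D = 1.6²·79.21 = 202.7776 (the additive constant 27.5 does not affect variance).
standard deviation of B = |a|·standard deviation of D = |1.6|·8.9 = 14.24.
E(B) = a·E(D) + b = 1.6·70.6 + 27.5 = 140.46.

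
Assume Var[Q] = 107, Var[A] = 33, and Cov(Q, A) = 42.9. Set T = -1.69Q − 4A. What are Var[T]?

Var[T] = 1413.6107

Var[T] = a²·Var[Q] + b²·Var[A] + 2ab·Cov(Q, A) with a = -1.69, b = -4.
= (-1.69)²·107 + (-4)²·33 + 2·(-1.69)·(-4)·42.9
= 305.6027 + 528 + 580.008 = 1413.6107.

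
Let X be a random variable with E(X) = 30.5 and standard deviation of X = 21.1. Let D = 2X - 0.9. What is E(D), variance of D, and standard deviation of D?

D = 2X - 0.9 is linear with a = 2, b = -0.9.
E(D) = a·E(X) + b = 2·30.5 + (-0.9) = 60.1.
variance of X = 21.1² = 445.21.
variance of D = a²·variance of X = 2²·445.21 = 1780.84 (the additive constant -0.9 does not affect variance).
standard deviation of D = |a|·standard deviation of X = |2|·21.1 = 42.2.

E(D) = 60.1, variance of D = 1780.84, standard deviation of D = 42.2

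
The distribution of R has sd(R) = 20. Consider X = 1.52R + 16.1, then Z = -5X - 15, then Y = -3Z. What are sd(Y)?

sd(Y) = 456

sd(X) = |1.52|·20 = 30.4.
sd(Z) = |-5|·30.4 = 152.
sd(Y) = |-3|·152 = 456.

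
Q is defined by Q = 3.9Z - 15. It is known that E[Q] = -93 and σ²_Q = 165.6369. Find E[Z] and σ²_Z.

E[Z] = -20, σ²_Z = 10.89

From Q = 3.9Z - 15: E[Q] = a·E[Z] + b, so E[Z] = (E[Q] − b)/a = (-93 − (-15))/3.9 = -20.
σ²_Q = a²·σ²_Z, so σ²_Z = 165.6369/3.9² = 10.89.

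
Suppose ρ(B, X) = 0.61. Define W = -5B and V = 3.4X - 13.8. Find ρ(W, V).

ρ(W, V) = -0.61

Linear rescalings preserve |correlation|; the slopes -5 and 3.4 have opposite signs, so the correlation flips sign: ρ(W, V) = −ρ(B, X) = -0.61.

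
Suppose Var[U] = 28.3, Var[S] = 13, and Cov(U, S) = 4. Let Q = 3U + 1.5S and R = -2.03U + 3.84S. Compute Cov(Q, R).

By bilinearity, Cov(Q, R) = ac·Var[U] + bd·Var[S] + (ad+bc)·Cov(U, S), with a=3, b=1.5, c=-2.03, d=3.84.
ac·Var[U] = 3·(-2.03)·28.3 = -172.347
bd·Var[S] = 1.5·3.84·13 = 74.88
(ad+bc)·Cov(U, S) = (8.475)·4 = 33.9
Cov(Q, R) = -172.347 + 74.88 + 33.9 = -63.567.

Cov(Q, R) = -63.567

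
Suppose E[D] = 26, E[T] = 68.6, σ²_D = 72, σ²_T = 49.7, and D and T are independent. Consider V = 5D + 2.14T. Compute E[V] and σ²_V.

E[V] = 5·E[D] + 2.14·E[T] = 5·26 + 2.14·68.6 = 276.804.
σ²_V = a²·σ²_D + b²·σ²_T + 2ab·covariance of D and T with a = 5, b = 2.14.
Independence gives covariance of D and T = 0.
= 5²·72 + 2.14²·49.7 + 2·5·2.14·0
= 1800 + 227.60612 + 0 = 2027.60612.

E[V] = 276.804, σ²_V = 2027.60612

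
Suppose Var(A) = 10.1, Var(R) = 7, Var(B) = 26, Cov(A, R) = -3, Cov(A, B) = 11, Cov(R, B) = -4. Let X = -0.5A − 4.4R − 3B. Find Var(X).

Var(X) = a²·Var(A) + b²·Var(R) + c²·Var(B) + 2ab·Cov(A, R) + 2ac·Cov(A, B) + 2bc·Cov(R, B), with a = -0.5, b = -4.4, c = -3.
= 2.525 + 135.52 + 234 + (-13.2) + 33 + (-105.6)
= 286.245.

Var(X) = 286.245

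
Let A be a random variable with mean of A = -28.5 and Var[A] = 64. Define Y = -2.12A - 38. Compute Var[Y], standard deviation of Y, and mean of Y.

Var[Y] = 287.6416, standard deviation of Y = 16.96, mean of Y = 22.42

Y = -2.12A - 38 is linear with a = -2.12, b = -38.
Var[Y] = a²·Var[A] = (-2.12)²·64 = 287.6416 (the additive constant -38 does not affect variance).
standard deviation of A = √64 = 8.
standard deviation of Y = |a|·standard deviation of A = |-2.12|·8 = 16.96.
mean of Y = a·mean of A + b = (-2.12)·(-28.5) + (-38) = 22.42.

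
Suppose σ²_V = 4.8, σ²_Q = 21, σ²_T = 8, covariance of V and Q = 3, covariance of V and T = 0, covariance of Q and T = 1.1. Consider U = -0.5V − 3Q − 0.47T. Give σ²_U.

σ²_U = a²·σ²_V + b²·σ²_Q + c²·σ²_T + 2ab·covariance of V and Q + 2ac·covariance of V and T + 2bc·covariance of Q and T, with a = -0.5, b = -3, c = -0.47.
= 1.2 + 189 + 1.7672 + 9 + 0 + 3.102
= 204.0692.

σ²_U = 204.0692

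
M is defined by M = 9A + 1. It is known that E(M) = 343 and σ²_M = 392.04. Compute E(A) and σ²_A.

From M = 9A + 1: E(M) = a·E(A) + b, so E(A) = (E(M) − b)/a = (343 − 1)/9 = 38.
σ²_M = a²·σ²_A, so σ²_A = 392.04/9² = 4.84.

E(A) = 38, σ²_A = 4.84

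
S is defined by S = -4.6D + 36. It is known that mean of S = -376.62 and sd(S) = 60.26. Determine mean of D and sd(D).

From S = -4.6D + 36: mean of S = a·mean of D + b, so mean of D = (mean of S − b)/a = (-376.62 − 36)/(-4.6) = 89.7.
sd(S) = |a|·sd(D), so sd(D) = 60.26/|-4.6| = 13.1.

mean of D = 89.7, sd(D) = 13.1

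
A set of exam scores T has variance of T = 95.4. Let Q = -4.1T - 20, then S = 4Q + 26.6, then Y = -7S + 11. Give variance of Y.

variance of Y = 1257280.416

variance of Q = (-4.1)²·95.4 = 1603.674.
variance of S = 4²·1603.674 = 25658.784.
variance of Y = (-7)²·25658.784 = 1257280.416.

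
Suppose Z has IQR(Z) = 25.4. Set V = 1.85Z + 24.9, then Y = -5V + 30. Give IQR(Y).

IQR(V) = |1.85|·25.4 = 46.99.
IQR(Y) = |-5|·46.99 = 234.95.

IQR(Y) = 234.95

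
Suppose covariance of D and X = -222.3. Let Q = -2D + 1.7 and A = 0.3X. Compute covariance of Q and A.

covariance of Q and A = a·c·covariance of D and X = (-2)·0.3·(-222.3) = 133.38. Additive constants drop out.

covariance of Q and A = 133.38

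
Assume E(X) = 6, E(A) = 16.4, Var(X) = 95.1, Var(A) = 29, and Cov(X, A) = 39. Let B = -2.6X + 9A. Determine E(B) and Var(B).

E(B) = (-2.6)·E(X) + 9·E(A) = (-2.6)·6 + 9·16.4 = 132.
Var(B) = a²·Var(X) + b²·Var(A) + 2ab·Cov(X, A) with a = -2.6, b = 9.
= (-2.6)²·95.1 + 9²·29 + 2·(-2.6)·9·39
= 642.876 + 2349 + (-1825.2) = 1166.676.

E(B) = 132, Var(B) = 1166.676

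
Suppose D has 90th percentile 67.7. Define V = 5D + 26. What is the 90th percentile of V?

Since a = 5 > 0 the transformation is increasing, so the 90th percentile of V = a·(P_{90} of D) + b = 5·67.7 + 26 = 364.5.

90th percentile of V = 364.5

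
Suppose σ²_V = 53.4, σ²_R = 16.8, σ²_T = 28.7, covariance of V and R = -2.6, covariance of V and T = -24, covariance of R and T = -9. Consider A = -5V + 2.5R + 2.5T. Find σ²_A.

σ²_A = 2171.875

σ²_A = a²·σ²_V + b²·σ²_R + c²·σ²_T + 2ab·covariance of V and R + 2ac·covariance of V and T + 2bc·covariance of R and T, with a = -5, b = 2.5, c = 2.5.
= 1335 + 105 + 179.375 + 65 + 600 + (-112.5)
= 2171.875.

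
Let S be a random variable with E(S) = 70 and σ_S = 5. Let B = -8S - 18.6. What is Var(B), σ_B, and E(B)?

Var(B) = 1600, σ_B = 40, E(B) = -578.6

B = -8S - 18.6 is linear with a = -8, b = -18.6.
Var(S) = 5² = 25.
Var(B) = a²·Var(S) = (-8)²·25 = 1600 (the additive constant -18.6 does not affect variance).
σ_B = |a|·σ_S = |-8|·5 = 40.
E(B) = a·E(S) + b = (-8)·70 + (-18.6) = -578.6.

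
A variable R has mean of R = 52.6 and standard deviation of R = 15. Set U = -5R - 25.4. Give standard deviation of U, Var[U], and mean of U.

standard deviation of U = 75, Var[U] = 5625, mean of U = -288.4

U = -5R - 25.4 is linear with a = -5, b = -25.4.
standard deviation of U = |a|·standard deviation of R = |-5|·15 = 75.
Var[R] = 15² = 225.
Var[U] = a²·Var[R] = (-5)²·225 = 5625 (the additive constant -25.4 does not affect variance).
mean of U = a·mean of R + b = (-5)·52.6 + (-25.4) = -288.4.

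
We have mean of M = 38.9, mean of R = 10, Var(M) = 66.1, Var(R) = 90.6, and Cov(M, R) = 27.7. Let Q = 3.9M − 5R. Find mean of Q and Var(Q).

mean of Q = 101.71, Var(Q) = 2190.081

mean of Q = 3.9·mean of M + (-5)·mean of R = 3.9·38.9 + (-5)·10 = 101.71.
Var(Q) = a²·Var(M) + b²·Var(R) + 2ab·Cov(M, R) with a = 3.9, b = -5.
= 3.9²·66.1 + (-5)²·90.6 + 2·3.9·(-5)·27.7
= 1005.381 + 2265 + (-1080.3) = 2190.081.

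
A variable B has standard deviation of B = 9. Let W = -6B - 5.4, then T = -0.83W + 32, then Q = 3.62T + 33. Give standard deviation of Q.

standard deviation of W = |-6|·9 = 54.
standard deviation of T = |-0.83|·54 = 44.82.
standard deviation of Q = |3.62|·44.82 = 162.2484.

standard deviation of Q = 162.2484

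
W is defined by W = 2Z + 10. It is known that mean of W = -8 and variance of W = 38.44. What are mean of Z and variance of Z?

From W = 2Z + 10: mean of W = a·mean of Z + b, so mean of Z = (mean of W − b)/a = (-8 − 10)/2 = -9.
variance of W = a²·variance of Z, so variance of Z = 38.44/2² = 9.61.

mean of Z = -9, variance of Z = 9.61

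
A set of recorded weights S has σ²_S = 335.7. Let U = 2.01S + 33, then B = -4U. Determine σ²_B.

σ²_B = 21700.18512

σ²_U = 2.01²·335.7 = 1356.26157.
σ²_B = (-4)²·1356.26157 = 21700.18512.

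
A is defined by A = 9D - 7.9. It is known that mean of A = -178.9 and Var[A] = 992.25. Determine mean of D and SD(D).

From A = 9D - 7.9: mean of A = a·mean of D + b, so mean of D = (mean of A − b)/a = (-178.9 − (-7.9))/9 = -19.
SD(A) = √992.25 = 31.5.
SD(A) = |a|·SD(D), so SD(D) = 31.5/|9| = 3.5.

mean of D = -19, SD(D) = 3.5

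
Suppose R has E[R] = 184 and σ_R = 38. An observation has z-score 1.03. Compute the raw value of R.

R = 223.14

R = E[R] + z·σ_R = 184 + 1.03·38 = 223.14.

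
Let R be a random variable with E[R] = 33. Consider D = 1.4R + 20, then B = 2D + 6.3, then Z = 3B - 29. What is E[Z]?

E[D] = 1.4·33 + 20 = 66.2.
E[B] = 2·66.2 + 6.3 = 138.7.
E[Z] = 3·138.7 + (-29) = 387.1.

E[Z] = 387.1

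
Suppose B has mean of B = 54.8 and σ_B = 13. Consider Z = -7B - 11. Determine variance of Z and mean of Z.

variance of Z = 8281, mean of Z = -394.6

Z = -7B - 11 is linear with a = -7, b = -11.
variance of B = 13² = 169.
variance of Z = a²·variance of B = (-7)²·169 = 8281 (the additive constant -11 does not affect variance).
mean of Z = a·mean of B + b = (-7)·54.8 + (-11) = -394.6.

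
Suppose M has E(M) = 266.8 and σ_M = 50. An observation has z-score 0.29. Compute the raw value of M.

M = E(M) + z·σ_M = 266.8 + 0.29·50 = 281.3.

M = 281.3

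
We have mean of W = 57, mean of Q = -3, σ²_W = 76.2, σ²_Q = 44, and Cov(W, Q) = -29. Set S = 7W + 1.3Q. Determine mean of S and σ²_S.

mean of S = 395.1, σ²_S = 3280.36

mean of S = 7·mean of W + 1.3·mean of Q = 7·57 + 1.3·(-3) = 395.1.
σ²_S = a²·σ²_W + b²·σ²_Q + 2ab·Cov(W, Q) with a = 7, b = 1.3.
= 7²·76.2 + 1.3²·44 + 2·7·1.3·(-29)
= 3733.8 + 74.36 + (-527.8) = 3280.36.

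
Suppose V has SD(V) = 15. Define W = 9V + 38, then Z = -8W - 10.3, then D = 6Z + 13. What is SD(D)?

SD(D) = 6480

SD(W) = |9|·15 = 135.
SD(Z) = |-8|·135 = 1080.
SD(D) = |6|·1080 = 6480.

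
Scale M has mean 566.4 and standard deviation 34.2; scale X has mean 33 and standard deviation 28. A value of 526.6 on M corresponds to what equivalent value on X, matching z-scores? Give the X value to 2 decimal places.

z = (526.6 − 566.4)/34.2 ≈ -1.1637.
X = 33 + z·28 = 33 + (526.6 − 566.4)·28/34.2 ≈ 0.42.

X = 0.42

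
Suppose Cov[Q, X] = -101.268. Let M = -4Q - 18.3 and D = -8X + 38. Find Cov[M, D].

Cov[M, D] = a·c·Cov[Q, X] = (-4)·(-8)·(-101.268) = -3240.576. Additive constants drop out.

Cov[M, D] = -3240.576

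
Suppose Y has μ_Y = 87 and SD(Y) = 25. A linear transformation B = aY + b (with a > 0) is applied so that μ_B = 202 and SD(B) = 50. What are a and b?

SD(B) = a·SD(Y) (a > 0), so a = 50/25 = 2.
μ_B = a·μ_Y + b, so b = 202 − 2·87 = 28.

a = 2, b = 28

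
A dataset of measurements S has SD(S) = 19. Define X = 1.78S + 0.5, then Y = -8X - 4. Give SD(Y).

SD(Y) = 270.56

SD(X) = |1.78|·19 = 33.82.
SD(Y) = |-8|·33.82 = 270.56.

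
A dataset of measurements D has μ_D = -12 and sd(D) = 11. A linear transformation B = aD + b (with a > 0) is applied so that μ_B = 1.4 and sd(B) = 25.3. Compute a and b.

sd(B) = a·sd(D) (a > 0), so a = 25.3/11 = 2.3.
μ_B = a·μ_D + b, so b = 1.4 − 2.3·(-12) = 29.

a = 2.3, b = 29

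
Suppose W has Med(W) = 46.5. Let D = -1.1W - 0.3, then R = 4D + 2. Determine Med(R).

Med(D) = (-1.1)·46.5 + (-0.3) = -51.45.
Med(R) = 4·(-51.45) + 2 = -203.8.

Med(R) = -203.8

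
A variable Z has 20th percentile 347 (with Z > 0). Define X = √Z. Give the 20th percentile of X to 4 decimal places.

20th percentile of X = 18.6279

√Z is increasing, so P_{20}(X) = g(P_{20}(Z)) ≈ 18.6279.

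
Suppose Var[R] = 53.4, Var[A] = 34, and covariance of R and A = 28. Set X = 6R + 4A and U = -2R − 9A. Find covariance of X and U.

covariance of X and U = -3600.8

By bilinearity, covariance of X and U = ac·Var[R] + bd·Var[A] + (ad+bc)·covariance of R and A, with a=6, b=4, c=-2, d=-9.
ac·Var[R] = 6·(-2)·53.4 = -640.8
bd·Var[A] = 4·(-9)·34 = -1224
(ad+bc)·covariance of R and A = (-62)·28 = -1736
covariance of X and U = -640.8 + (-1224) + (-1736) = -3600.8.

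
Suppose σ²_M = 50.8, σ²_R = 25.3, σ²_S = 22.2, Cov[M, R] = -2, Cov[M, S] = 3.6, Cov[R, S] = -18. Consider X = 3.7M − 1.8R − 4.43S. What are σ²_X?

σ²_X = a²·σ²_M + b²·σ²_R + c²·σ²_S + 2ab·Cov[M, R] + 2ac·Cov[M, S] + 2bc·Cov[R, S], with a = 3.7, b = -1.8, c = -4.43.
= 695.452 + 81.972 + 435.67278 + 26.64 + (-118.0152) + (-287.064)
= 834.65758.

σ²_X = 834.65758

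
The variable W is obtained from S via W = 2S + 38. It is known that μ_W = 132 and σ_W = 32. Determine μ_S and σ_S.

From W = 2S + 38: μ_W = a·μ_S + b, so μ_S = (μ_W − b)/a = (132 − 38)/2 = 47.
σ_W = |a|·σ_S, so σ_S = 32/|2| = 16.

μ_S = 47, σ_S = 16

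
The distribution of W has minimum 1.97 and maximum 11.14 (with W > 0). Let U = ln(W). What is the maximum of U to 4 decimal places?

max(U) = 2.4105

ln(W) is increasing on this domain, so max(U) comes from max(W) = 11.14: max(U) = ln(11.14) ≈ 2.4105.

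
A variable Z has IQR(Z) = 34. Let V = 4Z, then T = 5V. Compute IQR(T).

IQR(V) = |4|·34 = 136.
IQR(T) = |5|·136 = 680.

IQR(T) = 680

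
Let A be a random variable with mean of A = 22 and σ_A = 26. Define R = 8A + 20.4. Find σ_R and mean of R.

σ_R = 208, mean of R = 196.4

R = 8A + 20.4 is linear with a = 8, b = 20.4.
σ_R = |a|·σ_A = |8|·26 = 208.
mean of R = a·mean of A + b = 8·22 + 20.4 = 196.4.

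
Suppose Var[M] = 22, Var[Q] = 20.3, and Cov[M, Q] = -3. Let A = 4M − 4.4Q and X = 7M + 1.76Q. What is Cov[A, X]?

By bilinearity, Cov[A, X] = ac·Var[M] + bd·Var[Q] + (ad+bc)·Cov[M, Q], with a=4, b=-4.4, c=7, d=1.76.
ac·Var[M] = 4·7·22 = 616
bd·Var[Q] = (-4.4)·1.76·20.3 = -157.2032
(ad+bc)·Cov[M, Q] = (-23.76)·(-3) = 71.28
Cov[A, X] = 616 + (-157.2032) + 71.28 = 530.0768.

Cov[A, X] = 530.0768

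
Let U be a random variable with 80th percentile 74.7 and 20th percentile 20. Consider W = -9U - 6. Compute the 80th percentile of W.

Since a = -9 < 0 the transformation is decreasing, reversing order: the 80th percentile of W corresponds to the 20th percentile of U.
So P_{80}(W) = a·P_{20}(U) + b = (-9)·20 + (-6) = -186.

80th percentile of W = -186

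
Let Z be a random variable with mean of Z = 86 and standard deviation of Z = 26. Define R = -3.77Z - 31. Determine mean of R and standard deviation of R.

mean of R = -355.22, standard deviation of R = 98.02

R = -3.77Z - 31 is linear with a = -3.77, b = -31.
mean of R = a·mean of Z + b = (-3.77)·86 + (-31) = -355.22.
standard deviation of R = |a|·standard deviation of Z = |-3.77|·26 = 98.02.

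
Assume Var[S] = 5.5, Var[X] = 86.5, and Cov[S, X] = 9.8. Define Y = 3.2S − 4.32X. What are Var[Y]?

Var[Y] = a²·Var[S] + b²·Var[X] + 2ab·Cov[S, X] with a = 3.2, b = -4.32.
= 3.2²·5.5 + (-4.32)²·86.5 + 2·3.2·(-4.32)·9.8
= 56.32 + 1614.2976 + (-270.9504) = 1399.6672.

Var[Y] = 1399.6672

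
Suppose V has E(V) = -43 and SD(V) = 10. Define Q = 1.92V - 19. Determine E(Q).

E(Q) = -101.56

Q = 1.92V - 19 is linear with a = 1.92, b = -19.
E(Q) = a·E(V) + b = 1.92·(-43) + (-19) = -101.56.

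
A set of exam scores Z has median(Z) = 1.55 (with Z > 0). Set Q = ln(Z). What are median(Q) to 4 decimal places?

median(Q) = 0.4383

ln(Z) is monotone on this domain, so median(Q) = ln(1.55) ≈ 0.4383.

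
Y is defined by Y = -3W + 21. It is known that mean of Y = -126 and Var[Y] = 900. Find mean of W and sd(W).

From Y = -3W + 21: mean of Y = a·mean of W + b, so mean of W = (mean of Y − b)/a = (-126 − 21)/(-3) = 49.
sd(Y) = √900 = 30.
sd(Y) = |a|·sd(W), so sd(W) = 30/|-3| = 10.

mean of W = 49, sd(W) = 10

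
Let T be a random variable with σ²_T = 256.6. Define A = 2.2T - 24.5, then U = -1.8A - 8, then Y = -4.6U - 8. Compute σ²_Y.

σ²_Y = 85145.6935296

σ²_A = 2.2²·256.6 = 1241.944.
σ²_U = (-1.8)²·1241.944 = 4023.89856.
σ²_Y = (-4.6)²·4023.89856 = 85145.6935296.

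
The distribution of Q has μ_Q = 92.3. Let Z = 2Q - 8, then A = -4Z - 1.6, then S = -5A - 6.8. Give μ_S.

μ_Z = 2·92.3 + (-8) = 176.6.
μ_A = (-4)·176.6 + (-1.6) = -708.
μ_S = (-5)·(-708) + (-6.8) = 3533.2.

μ_S = 3533.2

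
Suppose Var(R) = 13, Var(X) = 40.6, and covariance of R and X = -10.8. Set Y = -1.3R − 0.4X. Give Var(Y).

Var(Y) = 17.234

Var(Y) = a²·Var(R) + b²·Var(X) + 2ab·covariance of R and X with a = -1.3, b = -0.4.
= (-1.3)²·13 + (-0.4)²·40.6 + 2·(-1.3)·(-0.4)·(-10.8)
= 21.97 + 6.496 + (-11.232) = 17.234.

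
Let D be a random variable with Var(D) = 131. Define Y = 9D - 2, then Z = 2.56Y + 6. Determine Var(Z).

Var(Z) = 69540.2496

Var(Y) = 9²·131 = 10611.
Var(Z) = 2.56²·10611 = 69540.2496.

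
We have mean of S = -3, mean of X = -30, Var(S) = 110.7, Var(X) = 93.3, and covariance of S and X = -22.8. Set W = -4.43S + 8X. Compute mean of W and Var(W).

mean of W = -226.71, Var(W) = 9759.74043

mean of W = (-4.43)·mean of S + 8·mean of X = (-4.43)·(-3) + 8·(-30) = -226.71.
Var(W) = a²·Var(S) + b²·Var(X) + 2ab·covariance of S and X with a = -4.43, b = 8.
= (-4.43)²·110.7 + 8²·93.3 + 2·(-4.43)·8·(-22.8)
= 2172.47643 + 5971.2 + 1616.064 = 9759.74043.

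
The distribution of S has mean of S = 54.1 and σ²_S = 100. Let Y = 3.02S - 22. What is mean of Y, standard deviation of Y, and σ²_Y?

mean of Y = 141.382, standard deviation of Y = 30.2, σ²_Y = 912.04

Y = 3.02S - 22 is linear with a = 3.02, b = -22.
mean of Y = a·mean of S + b = 3.02·54.1 + (-22) = 141.382.
standard deviation of S = √100 = 10.
standard deviation of Y = |a|·standard deviation of S = |3.02|·10 = 30.2.
σ²_Y = a²·σ²_S = 3.02²·100 = 912.04 (the additive constant -22 does not affect variance).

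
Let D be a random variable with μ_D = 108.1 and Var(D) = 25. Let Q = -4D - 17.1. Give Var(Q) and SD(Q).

Var(Q) = 400, SD(Q) = 20

Q = -4D - 17.1 is linear with a = -4, b = -17.1.
Var(Q) = a²·Var(D) = (-4)²·25 = 400 (the additive constant -17.1 does not affect variance).
SD(D) = √25 = 5.
SD(Q) = |a|·SD(D) = |-4|·5 = 20.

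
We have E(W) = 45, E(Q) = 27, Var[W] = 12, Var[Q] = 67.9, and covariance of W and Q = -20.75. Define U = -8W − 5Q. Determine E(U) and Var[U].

E(U) = -495, Var[U] = 805.5

E(U) = (-8)·E(W) + (-5)·E(Q) = (-8)·45 + (-5)·27 = -495.
Var[U] = a²·Var[W] + b²·Var[Q] + 2ab·covariance of W and Q with a = -8, b = -5.
= (-8)²·12 + (-5)²·67.9 + 2·(-8)·(-5)·(-20.75)
= 768 + 1697.5 + (-1660) = 805.5.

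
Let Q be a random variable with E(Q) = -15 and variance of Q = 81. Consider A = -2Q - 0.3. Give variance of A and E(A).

variance of A = 324, E(A) = 29.7

A = -2Q - 0.3 is linear with a = -2, b = -0.3.
variance of A = a²·variance of Q = (-2)²·81 = 324 (the additive constant -0.3 does not affect variance).
E(A) = a·E(Q) + b = (-2)·(-15) + (-0.3) = 29.7.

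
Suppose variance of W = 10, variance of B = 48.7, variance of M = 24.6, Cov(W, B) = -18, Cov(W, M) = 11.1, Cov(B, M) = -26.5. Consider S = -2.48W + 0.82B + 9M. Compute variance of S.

variance of S = a²·variance of W + b²·variance of B + c²·variance of M + 2ab·Cov(W, B) + 2ac·Cov(W, M) + 2bc·Cov(B, M), with a = -2.48, b = 0.82, c = 9.
= 61.504 + 32.74588 + 1992.6 + 73.2096 + (-495.504) + (-391.14)
= 1273.41548.

variance of S = 1273.41548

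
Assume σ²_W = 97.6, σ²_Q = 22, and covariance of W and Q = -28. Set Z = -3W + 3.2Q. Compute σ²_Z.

σ²_Z = a²·σ²_W + b²·σ²_Q + 2ab·covariance of W and Q with a = -3, b = 3.2.
= (-3)²·97.6 + 3.2²·22 + 2·(-3)·3.2·(-28)
= 878.4 + 225.28 + 537.6 = 1641.28.

σ²_Z = 1641.28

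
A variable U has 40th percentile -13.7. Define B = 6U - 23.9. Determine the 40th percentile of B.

40th percentile of B = -106.1

Since a = 6 > 0 the transformation is increasing, so the 40th percentile of B = a·(P_{40} of U) + b = 6·(-13.7) + (-23.9) = -106.1.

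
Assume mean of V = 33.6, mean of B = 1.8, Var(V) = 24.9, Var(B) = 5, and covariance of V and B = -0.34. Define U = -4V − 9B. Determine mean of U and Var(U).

mean of U = (-4)·mean of V + (-9)·mean of B = (-4)·33.6 + (-9)·1.8 = -150.6.
Var(U) = a²·Var(V) + b²·Var(B) + 2ab·covariance of V and B with a = -4, b = -9.
= (-4)²·24.9 + (-9)²·5 + 2·(-4)·(-9)·(-0.34)
= 398.4 + 405 + (-24.48) = 778.92.

mean of U = -150.6, Var(U) = 778.92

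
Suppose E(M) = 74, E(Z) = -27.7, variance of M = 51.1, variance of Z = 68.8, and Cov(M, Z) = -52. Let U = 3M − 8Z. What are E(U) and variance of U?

E(U) = 3·E(M) + (-8)·E(Z) = 3·74 + (-8)·(-27.7) = 443.6.
variance of U = a²·variance of M + b²·variance of Z + 2ab·Cov(M, Z) with a = 3, b = -8.
= 3²·51.1 + (-8)²·68.8 + 2·3·(-8)·(-52)
= 459.9 + 4403.2 + 2496 = 7359.1.

E(U) = 443.6, variance of U = 7359.1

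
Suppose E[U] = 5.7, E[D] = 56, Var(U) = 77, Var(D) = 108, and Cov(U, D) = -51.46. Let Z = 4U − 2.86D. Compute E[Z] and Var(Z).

E[Z] = 4·E[U] + (-2.86)·E[D] = 4·5.7 + (-2.86)·56 = -137.36.
Var(Z) = a²·Var(U) + b²·Var(D) + 2ab·Cov(U, D) with a = 4, b = -2.86.
= 4²·77 + (-2.86)²·108 + 2·4·(-2.86)·(-51.46)
= 1232 + 883.3968 + 1177.4048 = 3292.8016.

E[Z] = -137.36, Var(Z) = 3292.8016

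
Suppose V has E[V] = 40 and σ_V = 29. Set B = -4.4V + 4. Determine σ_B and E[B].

B = -4.4V + 4 is linear with a = -4.4, b = 4.
σ_B = |a|·σ_V = |-4.4|·29 = 127.6.
E[B] = a·E[V] + b = (-4.4)·40 + 4 = -172.

σ_B = 127.6, E[B] = -172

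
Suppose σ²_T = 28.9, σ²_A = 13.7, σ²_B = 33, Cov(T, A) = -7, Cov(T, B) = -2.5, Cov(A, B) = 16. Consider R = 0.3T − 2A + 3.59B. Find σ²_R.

σ²_R = 255.9633

σ²_R = a²·σ²_T + b²·σ²_A + c²·σ²_B + 2ab·Cov(T, A) + 2ac·Cov(T, B) + 2bc·Cov(A, B), with a = 0.3, b = -2, c = 3.59.
= 2.601 + 54.8 + 425.3073 + 8.4 + (-5.385) + (-229.76)
= 255.9633.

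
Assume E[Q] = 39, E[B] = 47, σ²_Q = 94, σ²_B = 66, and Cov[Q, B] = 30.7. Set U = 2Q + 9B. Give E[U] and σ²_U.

E[U] = 2·E[Q] + 9·E[B] = 2·39 + 9·47 = 501.
σ²_U = a²·σ²_Q + b²·σ²_B + 2ab·Cov[Q, B] with a = 2, b = 9.
= 2²·94 + 9²·66 + 2·2·9·30.7
= 376 + 5346 + 1105.2 = 6827.2.

E[U] = 501, σ²_U = 6827.2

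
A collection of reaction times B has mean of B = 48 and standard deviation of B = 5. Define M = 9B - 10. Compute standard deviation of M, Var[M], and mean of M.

standard deviation of M = 45, Var[M] = 2025, mean of M = 422

M = 9B - 10 is linear with a = 9, b = -10.
standard deviation of M = |a|·standard deviation of B = |9|·5 = 45.
Var[B] = 5² = 25.
Var[M] = a²·Var[B] = 9²·25 = 2025 (the additive constant -10 does not affect variance).
mean of M = a·mean of B + b = 9·48 + (-10) = 422.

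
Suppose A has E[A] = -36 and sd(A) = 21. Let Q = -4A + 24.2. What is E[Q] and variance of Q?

Q = -4A + 24.2 is linear with a = -4, b = 24.2.
E[Q] = a·E[A] + b = (-4)·(-36) + 24.2 = 168.2.
variance of A = 21² = 441.
variance of Q = a²·variance of A = (-4)²·441 = 7056 (the additive constant 24.2 does not affect variance).

E[Q] = 168.2, variance of Q = 7056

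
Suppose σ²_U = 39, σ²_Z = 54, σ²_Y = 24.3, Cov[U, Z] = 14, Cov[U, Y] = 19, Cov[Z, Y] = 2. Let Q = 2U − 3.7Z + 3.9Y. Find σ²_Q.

σ²_Q = 1296.343

σ²_Q = a²·σ²_U + b²·σ²_Z + c²·σ²_Y + 2ab·Cov[U, Z] + 2ac·Cov[U, Y] + 2bc·Cov[Z, Y], with a = 2, b = -3.7, c = 3.9.
= 156 + 739.26 + 369.603 + (-207.2) + 296.4 + (-57.72)
= 1296.343.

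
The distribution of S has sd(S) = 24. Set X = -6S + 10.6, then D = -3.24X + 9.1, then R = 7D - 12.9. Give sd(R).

sd(R) = 3265.92

sd(X) = |-6|·24 = 144.
sd(D) = |-3.24|·144 = 466.56.
sd(R) = |7|·466.56 = 3265.92.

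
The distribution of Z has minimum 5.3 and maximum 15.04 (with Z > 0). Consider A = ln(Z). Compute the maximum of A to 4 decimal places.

ln(Z) is increasing on this domain, so max(A) comes from max(Z) = 15.04: max(A) = ln(15.04) ≈ 2.7107.

max(A) = 2.7107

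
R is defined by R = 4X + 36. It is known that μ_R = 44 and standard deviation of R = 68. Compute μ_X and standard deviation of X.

μ_X = 2, standard deviation of X = 17

From R = 4X + 36: μ_R = a·μ_X + b, so μ_X = (μ_R − b)/a = (44 − 36)/4 = 2.
standard deviation of R = |a|·standard deviation of X, so standard deviation of X = 68/|4| = 17.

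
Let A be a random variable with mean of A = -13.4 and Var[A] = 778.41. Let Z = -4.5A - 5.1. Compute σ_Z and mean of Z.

σ_Z = 125.55, mean of Z = 55.2

Z = -4.5A - 5.1 is linear with a = -4.5, b = -5.1.
σ_A = √778.41 = 27.9.
σ_Z = |a|·σ_A = |-4.5|·27.9 = 125.55.
mean of Z = a·mean of A + b = (-4.5)·(-13.4) + (-5.1) = 55.2.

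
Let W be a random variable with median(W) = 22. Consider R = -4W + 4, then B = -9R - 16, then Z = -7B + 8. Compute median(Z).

median(R) = (-4)·22 + 4 = -84.
median(B) = (-9)·(-84) + (-16) = 740.
median(Z) = (-7)·740 + 8 = -5172.

median(Z) = -5172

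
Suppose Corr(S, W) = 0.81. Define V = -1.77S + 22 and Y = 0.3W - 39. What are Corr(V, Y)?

Linear rescalings preserve |correlation|; the slopes -1.77 and 0.3 have opposite signs, so the correlation flips sign: Corr(V, Y) = −Corr(S, W) = -0.81.

Corr(V, Y) = -0.81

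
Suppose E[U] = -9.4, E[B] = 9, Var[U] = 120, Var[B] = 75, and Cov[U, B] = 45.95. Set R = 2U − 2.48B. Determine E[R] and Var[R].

E[R] = -41.12, Var[R] = 485.456

E[R] = 2·E[U] + (-2.48)·E[B] = 2·(-9.4) + (-2.48)·9 = -41.12.
Var[R] = a²·Var[U] + b²·Var[B] + 2ab·Cov[U, B] with a = 2, b = -2.48.
= 2²·120 + (-2.48)²·75 + 2·2·(-2.48)·45.95
= 480 + 461.28 + (-455.824) = 485.456.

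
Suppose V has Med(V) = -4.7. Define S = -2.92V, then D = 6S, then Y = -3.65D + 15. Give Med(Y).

Med(S) = (-2.92)·(-4.7) = 13.724.
Med(D) = 6·13.724 = 82.344.
Med(Y) = (-3.65)·82.344 + 15 = -285.5556.

Med(Y) = -285.5556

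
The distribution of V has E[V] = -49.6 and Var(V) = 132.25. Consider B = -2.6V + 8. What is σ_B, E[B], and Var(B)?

B = -2.6V + 8 is linear with a = -2.6, b = 8.
σ_V = √132.25 = 11.5.
σ_B = |a|·σ_V = |-2.6|·11.5 = 29.9.
E[B] = a·E[V] + b = (-2.6)·(-49.6) + 8 = 136.96.
Var(B) = a²·Var(V) = (-2.6)²·132.25 = 894.01 (the additive constant 8 does not affect variance).

σ_B = 29.9, E[B] = 136.96, Var(B) = 894.01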